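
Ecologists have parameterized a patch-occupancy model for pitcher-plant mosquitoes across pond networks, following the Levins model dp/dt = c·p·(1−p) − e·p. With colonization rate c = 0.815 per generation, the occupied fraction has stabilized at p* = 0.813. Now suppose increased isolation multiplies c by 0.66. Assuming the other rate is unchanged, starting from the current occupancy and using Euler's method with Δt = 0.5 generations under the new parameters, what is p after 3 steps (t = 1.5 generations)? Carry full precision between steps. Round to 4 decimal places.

0.7635

Balance c(1−p*) = e gives e = 0.815×(1 − 0.81300) = 0.15241.
Starting from p₀ = 0.81300; update p ← p + (dp/dt)·Δt with the new parameters.
t = 0.5: p = 0.81300 + (-0.02106) = 0.79194
t = 1: p = 0.79194 + (-0.01603) = 0.77590
t = 1.5: p = 0.77590 + (-0.01236) = 0.76354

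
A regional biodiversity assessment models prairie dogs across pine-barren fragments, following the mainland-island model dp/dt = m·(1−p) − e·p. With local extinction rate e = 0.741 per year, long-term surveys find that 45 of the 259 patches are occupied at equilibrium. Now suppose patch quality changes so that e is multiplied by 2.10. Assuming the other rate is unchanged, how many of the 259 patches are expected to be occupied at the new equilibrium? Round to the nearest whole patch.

24

Observed p* = 45/259 = 0.17375.
Balance m(1−p*) = e·p* gives m = e·p*/(1−p*) = 0.741×0.17375/0.82625 = 0.15582.
New p* = m/(m+e) = 0.15582/(0.15582+1.55610) = 0.09102.
Expected occupied = 259 × 0.09102 = 23.57 ≈ 24.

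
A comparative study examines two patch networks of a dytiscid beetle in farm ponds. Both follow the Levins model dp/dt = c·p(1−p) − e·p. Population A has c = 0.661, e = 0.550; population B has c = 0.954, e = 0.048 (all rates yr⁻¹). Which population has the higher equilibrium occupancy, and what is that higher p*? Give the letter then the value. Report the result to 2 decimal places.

B, 0.95

A: p*_A = 1 − 0.550/0.661 = 0.1679.
B: p*_B = 1 − 0.048/0.954 = 0.9497.
B is higher at 0.9497.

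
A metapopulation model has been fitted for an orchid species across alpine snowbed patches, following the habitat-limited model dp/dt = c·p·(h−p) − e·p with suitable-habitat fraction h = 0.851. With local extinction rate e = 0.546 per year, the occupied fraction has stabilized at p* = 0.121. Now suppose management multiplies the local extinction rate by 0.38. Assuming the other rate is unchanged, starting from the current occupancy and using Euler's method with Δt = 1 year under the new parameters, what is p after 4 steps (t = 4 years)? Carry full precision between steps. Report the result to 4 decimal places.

Balance c(h−p*) = e gives c = e/(0.851 − 0.12100) = 0.546/0.73000 = 0.74795.
Starting from p₀ = 0.12100; update p ← p + (dp/dt)·Δt with the new parameters.
  1  |  dp/dt·Δt = +0.040961  |  p_1 = 0.161961
  2  |  dp/dt·Δt = +0.049865  |  p_2 = 0.211826
  3  |  dp/dt·Δt = +0.057317  |  p_3 = 0.269143
  4  |  dp/dt·Δt = +0.061288  |  p_4 = 0.330432

0.3304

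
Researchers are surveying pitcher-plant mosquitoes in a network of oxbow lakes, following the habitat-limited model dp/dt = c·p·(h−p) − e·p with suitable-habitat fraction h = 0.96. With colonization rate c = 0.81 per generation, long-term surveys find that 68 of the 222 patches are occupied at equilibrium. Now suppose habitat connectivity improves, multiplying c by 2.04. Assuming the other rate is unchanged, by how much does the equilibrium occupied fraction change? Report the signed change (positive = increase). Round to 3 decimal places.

Observed p* = 68/222 = 0.30631.
Balance c(h−p*) = e gives e = 0.81×(0.96 − 0.30631) = 0.52949.
New p* = 0.96 − e/c = 0.96 − 0.52949/1.65240 = 0.63956.
Δp* = 0.63956 − 0.30631 = +0.33325.

0.333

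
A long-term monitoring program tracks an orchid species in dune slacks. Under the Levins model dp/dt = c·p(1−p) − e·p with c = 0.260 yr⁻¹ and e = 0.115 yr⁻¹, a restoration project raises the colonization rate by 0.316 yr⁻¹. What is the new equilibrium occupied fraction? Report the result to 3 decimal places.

Before: p* = 1 − 0.115/0.260 = 0.5577.
After the change, c = 0.576, e = 0.115, so p* = 1 − 0.115/0.576 = 0.8003.

0.800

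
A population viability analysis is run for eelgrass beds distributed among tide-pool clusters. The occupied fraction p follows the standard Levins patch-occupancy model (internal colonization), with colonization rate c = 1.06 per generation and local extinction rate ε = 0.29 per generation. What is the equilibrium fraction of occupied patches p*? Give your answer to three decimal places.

0.726

Setting dp/dt = 0 and dividing through by p* gives c·(1−p*) = ε.
So p* = 1 − ε/c = 1 − 0.29/1.06 = 1 − 0.2736 = 0.7264.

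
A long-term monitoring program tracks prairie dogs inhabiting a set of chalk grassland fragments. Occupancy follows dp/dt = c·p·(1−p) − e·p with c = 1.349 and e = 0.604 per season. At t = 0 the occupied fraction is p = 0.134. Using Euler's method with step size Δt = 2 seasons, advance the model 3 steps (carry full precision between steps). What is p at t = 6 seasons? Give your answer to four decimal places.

Update rule: p ← p + [c·p·(1−p) − e·p]·Δt with Δt = 2.
p: 0.13400 → 0.28521  (Δp = +0.15121)
p: 0.28521 → 0.49071  (Δp = +0.20549)
p: 0.49071 → 0.57220  (Δp = +0.08149)

0.5722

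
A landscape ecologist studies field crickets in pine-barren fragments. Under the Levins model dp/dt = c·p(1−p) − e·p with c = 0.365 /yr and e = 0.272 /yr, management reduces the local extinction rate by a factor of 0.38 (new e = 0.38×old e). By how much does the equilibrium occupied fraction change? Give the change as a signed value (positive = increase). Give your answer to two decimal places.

Before: p* = 1 − 0.272/0.365 = 0.2548.
After the change, c = 0.365, e = 0.10336, so p* = 1 − 0.10336/0.365 = 0.7168.
Δp* = 0.7168 − 0.2548 = +0.4620.

0.46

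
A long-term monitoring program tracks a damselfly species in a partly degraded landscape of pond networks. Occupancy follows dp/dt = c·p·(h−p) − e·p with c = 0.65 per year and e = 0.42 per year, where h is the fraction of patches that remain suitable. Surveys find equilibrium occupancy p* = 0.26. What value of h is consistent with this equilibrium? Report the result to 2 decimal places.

At equilibrium c(h−p*) = e, so h = p* + e/c.
h = 0.26 + 0.42/0.65 = 0.26 + 0.6462 = 0.9062.

0.91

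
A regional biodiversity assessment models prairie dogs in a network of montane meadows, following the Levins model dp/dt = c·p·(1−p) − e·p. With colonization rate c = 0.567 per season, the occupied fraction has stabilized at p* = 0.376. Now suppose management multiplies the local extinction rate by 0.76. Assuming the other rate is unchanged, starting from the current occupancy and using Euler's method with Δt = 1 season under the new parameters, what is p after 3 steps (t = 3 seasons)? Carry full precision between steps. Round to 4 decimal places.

Balance c(1−p*) = e gives e = 0.567×(1 − 0.37600) = 0.35381.
Starting from p₀ = 0.37600; update p ← p + (dp/dt)·Δt with the new parameters.
t = 1: p = 0.37600 + (+0.03193) = 0.40793
t = 2: p = 0.40793 + (+0.02725) = 0.43518
t = 3: p = 0.43518 + (+0.02235) = 0.45753

0.4575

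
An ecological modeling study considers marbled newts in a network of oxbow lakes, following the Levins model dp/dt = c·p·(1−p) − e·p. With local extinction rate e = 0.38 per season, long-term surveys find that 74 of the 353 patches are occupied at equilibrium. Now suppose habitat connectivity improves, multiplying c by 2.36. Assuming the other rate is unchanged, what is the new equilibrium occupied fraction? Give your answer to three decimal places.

Observed p* = 74/353 = 0.20963.
Balance c(1−p*) = e gives c = e/(1 − 0.20963) = 0.38/0.79037 = 0.48079.
New p* = 1 − e/c = 1 − 0.38000/1.13466 = 0.66510.

0.665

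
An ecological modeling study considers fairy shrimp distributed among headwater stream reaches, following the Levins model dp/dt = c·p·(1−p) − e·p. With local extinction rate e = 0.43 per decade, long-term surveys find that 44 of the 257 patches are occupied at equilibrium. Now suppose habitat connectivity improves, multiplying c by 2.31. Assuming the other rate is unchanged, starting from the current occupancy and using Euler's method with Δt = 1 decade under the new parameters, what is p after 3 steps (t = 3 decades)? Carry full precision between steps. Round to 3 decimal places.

Observed p* = 44/257 = 0.17121.
Balance c(1−p*) = e gives c = e/(1 − 0.17121) = 0.43/0.82879 = 0.51883.
Starting from p₀ = 0.17121; update p ← p + (dp/dt)·Δt with the new parameters.
step 1: Δp = +0.09644, p = 0.26765
step 2: Δp = +0.11983, p = 0.38748
step 3: Δp = +0.11783, p = 0.50531

0.505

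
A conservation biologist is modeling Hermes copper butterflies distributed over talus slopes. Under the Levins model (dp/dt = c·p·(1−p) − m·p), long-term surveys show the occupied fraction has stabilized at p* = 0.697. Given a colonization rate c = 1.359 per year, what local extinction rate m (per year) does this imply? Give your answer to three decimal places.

At equilibrium c(1−p*) = m.
m = 1.359 × (1 − 0.697) = 1.359 × 0.3030 = 0.4118.

0.412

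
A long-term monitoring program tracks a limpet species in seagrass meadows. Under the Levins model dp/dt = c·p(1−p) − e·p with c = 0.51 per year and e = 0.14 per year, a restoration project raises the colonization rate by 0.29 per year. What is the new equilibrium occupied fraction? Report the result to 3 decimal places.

Before: p* = 1 − 0.14/0.51 = 0.7255.
After the change, c = 0.8, e = 0.14, so p* = 1 − 0.14/0.8 = 0.8250.

0.825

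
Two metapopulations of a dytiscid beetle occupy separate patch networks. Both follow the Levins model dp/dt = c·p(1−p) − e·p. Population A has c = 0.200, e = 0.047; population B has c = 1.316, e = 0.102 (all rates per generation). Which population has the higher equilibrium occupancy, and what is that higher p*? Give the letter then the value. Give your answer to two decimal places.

A: p*_A = 1 − 0.047/0.200 = 0.7650.
B: p*_B = 1 − 0.102/1.316 = 0.9225.
B is higher at 0.9225.

B, 0.92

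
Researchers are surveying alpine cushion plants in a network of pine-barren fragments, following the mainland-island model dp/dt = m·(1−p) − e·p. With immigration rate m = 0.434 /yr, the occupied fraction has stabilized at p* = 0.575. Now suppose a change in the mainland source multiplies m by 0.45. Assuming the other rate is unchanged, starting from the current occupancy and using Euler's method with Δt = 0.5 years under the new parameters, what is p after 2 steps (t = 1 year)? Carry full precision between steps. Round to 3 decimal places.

0.487

Balance m(1−p*) = e·p* gives e = m(1−p*)/p* = 0.434×0.42500/0.57500 = 0.32078.
Starting from p₀ = 0.57500; update p ← p + (dp/dt)·Δt with the new parameters.
t = 0.5: p = 0.57500 + (-0.05072) = 0.52428
t = 1: p = 0.52428 + (-0.03763) = 0.48664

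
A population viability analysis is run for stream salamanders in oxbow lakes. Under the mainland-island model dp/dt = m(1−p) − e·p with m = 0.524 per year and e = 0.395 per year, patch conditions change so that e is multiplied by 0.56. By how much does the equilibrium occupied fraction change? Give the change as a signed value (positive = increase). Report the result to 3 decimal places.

0.133

Before: p* = 0.524/(0.524+0.395) = 0.5702.
After: m = 0.524, e = 0.2212; p* = 0.524/0.7452 = 0.7032.
Δp* = 0.7032 − 0.5702 = +0.1330.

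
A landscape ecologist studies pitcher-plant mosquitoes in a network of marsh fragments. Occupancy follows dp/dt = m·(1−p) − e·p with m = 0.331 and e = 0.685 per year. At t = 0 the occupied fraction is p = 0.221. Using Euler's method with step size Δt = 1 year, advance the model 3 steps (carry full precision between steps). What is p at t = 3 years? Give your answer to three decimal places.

0.326

Update rule: p ← p + [m·(1−p) − e·p]·Δt with Δt = 1.
t = 1: p = 0.22100 + (+0.10646) = 0.32746
t = 2: p = 0.32746 + (-0.00170) = 0.32576
t = 3: p = 0.32576 + (+0.00003) = 0.32579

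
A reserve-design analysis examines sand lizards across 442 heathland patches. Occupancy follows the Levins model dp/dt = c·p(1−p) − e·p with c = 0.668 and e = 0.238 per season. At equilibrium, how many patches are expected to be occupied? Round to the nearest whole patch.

p* = 1 − e/c = 1 − 0.238/0.668 = 0.6437.
Expected occupied patches = N × p* = 442 × 0.6437 = 284.52 ≈ 285.

285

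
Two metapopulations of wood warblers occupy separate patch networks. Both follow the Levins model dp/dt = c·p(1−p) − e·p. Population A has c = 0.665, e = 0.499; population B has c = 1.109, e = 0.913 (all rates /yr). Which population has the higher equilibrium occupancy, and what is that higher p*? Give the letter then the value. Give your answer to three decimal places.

A: p*_A = 1 − 0.499/0.665 = 0.2496.
B: p*_B = 1 − 0.913/1.109 = 0.1767.
A is higher at 0.2496.

A, 0.250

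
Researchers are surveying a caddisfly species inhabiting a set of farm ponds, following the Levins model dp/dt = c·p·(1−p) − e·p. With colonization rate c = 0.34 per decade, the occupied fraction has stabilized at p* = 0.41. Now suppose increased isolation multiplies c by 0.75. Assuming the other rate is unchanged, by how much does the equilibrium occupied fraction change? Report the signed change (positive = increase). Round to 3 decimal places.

Balance c(1−p*) = e gives e = 0.34×(1 − 0.41000) = 0.20060.
New p* = 1 − e/c = 1 − 0.20060/0.25500 = 0.21333.
Δp* = 0.21333 − 0.41000 = -0.19667.

-0.197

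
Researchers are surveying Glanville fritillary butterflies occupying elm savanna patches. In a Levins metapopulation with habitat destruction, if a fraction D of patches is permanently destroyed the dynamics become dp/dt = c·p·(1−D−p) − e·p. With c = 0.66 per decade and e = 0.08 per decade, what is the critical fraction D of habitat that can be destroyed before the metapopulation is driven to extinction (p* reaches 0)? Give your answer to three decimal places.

0.879

The nontrivial equilibrium is p* = (1−D) − e/c; extinction occurs when this hits zero.
So D_crit = 1 − e/c = 1 − 0.08/0.66 = 1 − 0.1212 = 0.8788.
This equals the undisturbed p*, a classic result of Lande's extension.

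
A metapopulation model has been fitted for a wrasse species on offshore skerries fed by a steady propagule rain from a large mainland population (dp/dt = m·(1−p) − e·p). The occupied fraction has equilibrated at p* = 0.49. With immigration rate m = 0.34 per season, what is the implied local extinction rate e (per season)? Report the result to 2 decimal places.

At equilibrium m(1−p*) = e·p*, so e = m(1−p*)/p*.
e = 0.34 × 0.5100 / 0.49 = 0.3539.

0.35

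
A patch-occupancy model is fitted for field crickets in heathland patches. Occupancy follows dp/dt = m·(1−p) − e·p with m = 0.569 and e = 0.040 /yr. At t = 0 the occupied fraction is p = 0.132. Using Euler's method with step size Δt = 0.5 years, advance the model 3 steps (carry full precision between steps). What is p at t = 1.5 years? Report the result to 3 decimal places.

Update rule: p ← p + [m·(1−p) − e·p]·Δt with Δt = 0.5.
t = 0.5: p = 0.13200 + (+0.24431) = 0.37631
t = 1: p = 0.37631 + (+0.16991) = 0.54622
t = 1.5: p = 0.54622 + (+0.11818) = 0.66440

0.664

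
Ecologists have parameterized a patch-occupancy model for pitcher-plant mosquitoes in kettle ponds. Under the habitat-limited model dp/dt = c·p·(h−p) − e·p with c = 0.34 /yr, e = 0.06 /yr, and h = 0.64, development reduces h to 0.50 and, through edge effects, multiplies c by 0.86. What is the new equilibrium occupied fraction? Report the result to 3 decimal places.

Before: p* = h − e/c = 0.64 − 0.06/0.34 = 0.64 − 0.1765 = 0.4635.
After: c = 0.2924, e = 0.06, h = 0.50; p* = 0.50 − 0.06/0.2924 = 0.2948.

0.295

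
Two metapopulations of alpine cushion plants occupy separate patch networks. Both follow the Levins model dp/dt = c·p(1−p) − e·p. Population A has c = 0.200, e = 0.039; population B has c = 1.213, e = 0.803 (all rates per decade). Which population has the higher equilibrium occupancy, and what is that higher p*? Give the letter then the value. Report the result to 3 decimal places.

A, 0.805

A: p*_A = 1 − 0.039/0.200 = 0.8050.
B: p*_B = 1 − 0.803/1.213 = 0.3380.
A is higher at 0.8050.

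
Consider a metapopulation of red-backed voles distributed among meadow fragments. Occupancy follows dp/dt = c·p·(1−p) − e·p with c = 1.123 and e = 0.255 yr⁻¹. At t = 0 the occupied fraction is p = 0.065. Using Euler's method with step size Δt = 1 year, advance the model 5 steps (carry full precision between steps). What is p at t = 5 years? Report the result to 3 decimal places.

Update rule: p ← p + [c·p·(1−p) − e·p]·Δt with Δt = 1.
step 1: Δp = +0.05168, p = 0.11668
step 2: Δp = +0.08599, p = 0.20266
step 3: Δp = +0.12979, p = 0.33245
step 4: Δp = +0.16445, p = 0.49690
step 5: Δp = +0.15403, p = 0.65093

0.651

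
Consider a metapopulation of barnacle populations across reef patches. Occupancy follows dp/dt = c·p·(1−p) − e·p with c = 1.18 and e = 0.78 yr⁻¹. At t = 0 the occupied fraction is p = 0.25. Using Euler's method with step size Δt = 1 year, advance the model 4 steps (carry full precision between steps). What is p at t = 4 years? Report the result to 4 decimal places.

0.3216

Update rule: p ← p + [c·p·(1−p) − e·p]·Δt with Δt = 1.
  1  |  dp/dt·Δt = +0.026250  |  p_1 = 0.276250
  2  |  dp/dt·Δt = +0.020449  |  p_2 = 0.296699
  3  |  dp/dt·Δt = +0.014804  |  p_3 = 0.311503
  4  |  dp/dt·Δt = +0.010101  |  p_4 = 0.321604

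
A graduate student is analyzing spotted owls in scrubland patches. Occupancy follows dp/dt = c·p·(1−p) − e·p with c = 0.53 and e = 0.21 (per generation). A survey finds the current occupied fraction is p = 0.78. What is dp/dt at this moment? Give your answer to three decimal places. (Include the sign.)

Colonization term: c·p·(1−p) = 0.53×0.78×0.2200 = 0.09095.
Extinction term: e·p = 0.16380.
dp/dt = 0.09095 − 0.16380 = -0.07285.

-0.073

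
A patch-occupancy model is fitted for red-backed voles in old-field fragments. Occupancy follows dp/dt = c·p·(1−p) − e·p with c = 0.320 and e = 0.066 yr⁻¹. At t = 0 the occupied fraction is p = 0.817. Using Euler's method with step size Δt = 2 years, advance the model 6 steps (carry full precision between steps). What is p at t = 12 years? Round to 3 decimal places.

0.794

Update rule: p ← p + [c·p·(1−p) − e·p]·Δt with Δt = 2.
  1  |  dp/dt·Δt = -0.012157  |  p_1 = 0.804843
  2  |  dp/dt·Δt = -0.005714  |  p_2 = 0.799129
  3  |  dp/dt·Δt = -0.002751  |  p_3 = 0.796378
  4  |  dp/dt·Δt = -0.001339  |  p_4 = 0.795039
  5  |  dp/dt·Δt = -0.000656  |  p_5 = 0.794383
  6  |  dp/dt·Δt = -0.000322  |  p_6 = 0.794061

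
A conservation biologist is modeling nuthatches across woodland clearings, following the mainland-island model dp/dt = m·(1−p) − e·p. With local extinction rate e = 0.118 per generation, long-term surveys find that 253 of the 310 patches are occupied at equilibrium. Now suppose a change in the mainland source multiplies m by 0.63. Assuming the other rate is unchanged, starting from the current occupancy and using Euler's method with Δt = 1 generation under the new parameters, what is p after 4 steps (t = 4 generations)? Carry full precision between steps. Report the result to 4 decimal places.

Observed p* = 253/310 = 0.81613.
Balance m(1−p*) = e·p* gives m = e·p*/(1−p*) = 0.118×0.81613/0.18387 = 0.52375.
Starting from p₀ = 0.81613; update p ← p + (dp/dt)·Δt with the new parameters.
p: 0.81613 → 0.78050  (Δp = -0.03563)
p: 0.78050 → 0.76083  (Δp = -0.01967)
p: 0.76083 → 0.74997  (Δp = -0.01086)
p: 0.74997 → 0.74397  (Δp = -0.00599)

0.7440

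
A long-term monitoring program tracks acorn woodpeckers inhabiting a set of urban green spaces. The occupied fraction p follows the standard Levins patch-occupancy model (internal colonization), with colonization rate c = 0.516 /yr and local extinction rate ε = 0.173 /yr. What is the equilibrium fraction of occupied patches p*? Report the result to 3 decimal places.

0.665

At equilibrium, colonization balances extinction: c·p*·(1−p*) = ε·p*.
So p* = 1 − ε/c = 1 − 0.173/0.516 = 1 − 0.3353 = 0.6647.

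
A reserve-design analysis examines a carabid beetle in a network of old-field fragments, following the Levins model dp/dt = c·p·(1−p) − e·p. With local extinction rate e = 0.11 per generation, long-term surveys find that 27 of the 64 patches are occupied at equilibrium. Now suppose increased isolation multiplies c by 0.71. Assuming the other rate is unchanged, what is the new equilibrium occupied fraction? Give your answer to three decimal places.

Observed p* = 27/64 = 0.42188.
Balance c(1−p*) = e gives c = e/(1 − 0.42188) = 0.11/0.57812 = 0.19027.
New p* = 1 − e/c = 1 − 0.11000/0.13509 = 0.18573.

0.186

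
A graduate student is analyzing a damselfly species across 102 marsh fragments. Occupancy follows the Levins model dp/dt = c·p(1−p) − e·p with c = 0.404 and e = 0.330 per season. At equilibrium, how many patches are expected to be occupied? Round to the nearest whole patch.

19

p* = 1 − e/c = 1 − 0.330/0.404 = 0.1832.
Expected occupied patches = N × p* = 102 × 0.1832 = 18.68 ≈ 19.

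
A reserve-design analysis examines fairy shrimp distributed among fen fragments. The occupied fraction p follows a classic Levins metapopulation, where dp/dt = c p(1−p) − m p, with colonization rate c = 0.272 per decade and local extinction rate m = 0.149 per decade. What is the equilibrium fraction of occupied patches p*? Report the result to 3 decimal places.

At equilibrium, colonization balances extinction: c·p*·(1−p*) = m·p*.
So p* = 1 − m/c = 1 − 0.149/0.272 = 1 − 0.5478 = 0.4522.

0.452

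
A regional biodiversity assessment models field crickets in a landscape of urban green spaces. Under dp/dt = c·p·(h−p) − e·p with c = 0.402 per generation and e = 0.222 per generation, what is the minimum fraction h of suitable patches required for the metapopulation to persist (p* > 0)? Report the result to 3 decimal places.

0.552

p* = h − e/c is positive only when h > e/c.
h_min = e/c = 0.222/0.402 = 0.5522.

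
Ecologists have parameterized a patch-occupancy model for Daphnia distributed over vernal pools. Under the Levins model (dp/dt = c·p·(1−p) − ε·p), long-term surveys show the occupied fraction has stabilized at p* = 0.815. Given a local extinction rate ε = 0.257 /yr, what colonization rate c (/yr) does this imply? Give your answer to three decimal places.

1.389

At equilibrium c(1−p*) = ε, so c = ε/(1−p*).
c = 0.257/(1 − 0.815) = 0.257/0.1850 = 1.3892.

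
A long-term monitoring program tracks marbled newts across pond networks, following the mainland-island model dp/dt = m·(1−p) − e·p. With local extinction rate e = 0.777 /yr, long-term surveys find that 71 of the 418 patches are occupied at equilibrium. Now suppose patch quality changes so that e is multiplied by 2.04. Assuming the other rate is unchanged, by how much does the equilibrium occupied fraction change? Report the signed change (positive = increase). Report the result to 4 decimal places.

-0.0787

Observed p* = 71/418 = 0.16986.
Balance m(1−p*) = e·p* gives m = e·p*/(1−p*) = 0.777×0.16986/0.83014 = 0.15899.
New p* = m/(m+e) = 0.15899/(0.15899+1.58508) = 0.09116.
Δp* = 0.09116 − 0.16986 = -0.07870.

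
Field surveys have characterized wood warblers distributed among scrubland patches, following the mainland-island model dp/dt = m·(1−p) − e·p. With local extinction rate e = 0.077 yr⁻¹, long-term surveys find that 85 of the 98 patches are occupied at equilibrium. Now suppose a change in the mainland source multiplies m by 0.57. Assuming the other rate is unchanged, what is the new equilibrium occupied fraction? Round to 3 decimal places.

0.788

Observed p* = 85/98 = 0.86735.
Balance m(1−p*) = e·p* gives m = e·p*/(1−p*) = 0.077×0.86735/0.13265 = 0.50347.
New p* = m/(m+e) = 0.28698/(0.28698+0.07700) = 0.78845.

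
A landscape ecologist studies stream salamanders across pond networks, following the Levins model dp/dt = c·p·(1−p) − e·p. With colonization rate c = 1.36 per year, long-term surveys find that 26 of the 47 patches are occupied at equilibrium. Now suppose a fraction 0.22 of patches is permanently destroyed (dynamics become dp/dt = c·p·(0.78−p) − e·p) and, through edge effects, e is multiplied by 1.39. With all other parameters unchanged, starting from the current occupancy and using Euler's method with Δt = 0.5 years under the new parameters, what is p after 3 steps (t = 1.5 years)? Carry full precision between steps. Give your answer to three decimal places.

Observed p* = 26/47 = 0.55319.
Balance c(1−p*) = e gives e = 1.36×(1 − 0.55319) = 0.60766.
Starting from p₀ = 0.55319; update p ← p + (dp/dt)·Δt with the new parameters.
  1  |  dp/dt·Δt = -0.148307  |  p_1 = 0.404884
  2  |  dp/dt·Δt = -0.067715  |  p_2 = 0.337170
  3  |  dp/dt·Δt = -0.040865  |  p_3 = 0.296305

0.296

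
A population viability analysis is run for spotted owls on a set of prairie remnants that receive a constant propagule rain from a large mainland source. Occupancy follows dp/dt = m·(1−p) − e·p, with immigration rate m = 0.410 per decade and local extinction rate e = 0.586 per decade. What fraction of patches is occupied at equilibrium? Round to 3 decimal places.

At equilibrium the propagule rain into empty patches balances local extinction: m(1−p*) = e·p*.
p* = m/(m+e) = 0.410/(0.410+0.586) = 0.410/0.9960 = 0.4116.

0.412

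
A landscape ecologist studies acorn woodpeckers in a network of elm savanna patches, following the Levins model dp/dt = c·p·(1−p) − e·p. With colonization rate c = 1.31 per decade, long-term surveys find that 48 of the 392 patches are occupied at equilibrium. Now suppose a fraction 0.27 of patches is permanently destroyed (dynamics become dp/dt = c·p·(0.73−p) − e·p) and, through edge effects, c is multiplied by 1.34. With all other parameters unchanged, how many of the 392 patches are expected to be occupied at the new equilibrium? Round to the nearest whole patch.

Observed p* = 48/392 = 0.12245.
Balance c(1−p*) = e gives e = 1.31×(1 − 0.12245) = 1.14959.
New p* = 0.73 − e/c = 0.73 − 1.14959/1.75540 = 0.07511.
Expected occupied = 392 × 0.07511 = 29.44 ≈ 29.

29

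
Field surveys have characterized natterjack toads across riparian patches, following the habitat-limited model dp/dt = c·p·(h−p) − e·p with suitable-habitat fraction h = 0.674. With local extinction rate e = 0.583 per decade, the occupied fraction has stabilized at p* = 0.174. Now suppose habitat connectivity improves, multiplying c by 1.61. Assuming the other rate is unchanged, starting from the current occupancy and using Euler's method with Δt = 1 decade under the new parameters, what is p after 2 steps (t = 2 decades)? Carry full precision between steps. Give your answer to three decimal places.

Balance c(h−p*) = e gives c = e/(0.674 − 0.17400) = 0.583/0.50000 = 1.16600.
Starting from p₀ = 0.17400; update p ← p + (dp/dt)·Δt with the new parameters.
p: 0.17400 → 0.23588  (Δp = +0.06188)
p: 0.23588 → 0.29236  (Δp = +0.05649)

0.292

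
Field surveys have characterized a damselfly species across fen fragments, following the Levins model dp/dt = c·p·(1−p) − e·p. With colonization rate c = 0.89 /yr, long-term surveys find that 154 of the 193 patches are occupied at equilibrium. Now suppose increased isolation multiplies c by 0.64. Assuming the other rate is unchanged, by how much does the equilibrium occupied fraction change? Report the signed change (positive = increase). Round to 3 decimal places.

-0.114

Observed p* = 154/193 = 0.79793.
Balance c(1−p*) = e gives e = 0.89×(1 − 0.79793) = 0.17984.
New p* = 1 − e/c = 1 − 0.17984/0.56960 = 0.68427.
Δp* = 0.68427 − 0.79793 = -0.11366.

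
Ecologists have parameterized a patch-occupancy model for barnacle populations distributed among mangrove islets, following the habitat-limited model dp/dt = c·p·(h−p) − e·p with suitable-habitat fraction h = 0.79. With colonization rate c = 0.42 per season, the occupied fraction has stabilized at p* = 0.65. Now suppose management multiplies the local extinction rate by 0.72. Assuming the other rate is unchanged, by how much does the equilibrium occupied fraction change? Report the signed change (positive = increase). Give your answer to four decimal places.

0.0392

Balance c(h−p*) = e gives e = 0.42×(0.79 − 0.65000) = 0.05880.
New p* = 0.79 − e/c = 0.79 − 0.04234/0.42000 = 0.68919.
Δp* = 0.68919 − 0.65000 = +0.03919.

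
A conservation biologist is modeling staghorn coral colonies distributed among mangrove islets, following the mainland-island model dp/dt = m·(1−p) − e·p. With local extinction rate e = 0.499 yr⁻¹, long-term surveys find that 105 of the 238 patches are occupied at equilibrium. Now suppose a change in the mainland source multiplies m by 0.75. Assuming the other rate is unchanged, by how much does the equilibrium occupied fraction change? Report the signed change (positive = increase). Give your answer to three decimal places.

Observed p* = 105/238 = 0.44118.
Balance m(1−p*) = e·p* gives m = e·p*/(1−p*) = 0.499×0.44118/0.55882 = 0.39395.
New p* = m/(m+e) = 0.29546/(0.29546+0.49900) = 0.37190.
Δp* = 0.37190 − 0.44118 = -0.06928.

-0.069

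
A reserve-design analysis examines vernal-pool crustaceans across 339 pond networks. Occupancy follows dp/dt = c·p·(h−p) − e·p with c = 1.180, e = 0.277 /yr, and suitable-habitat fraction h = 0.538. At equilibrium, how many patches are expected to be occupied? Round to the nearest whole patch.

103

p* = h − e/c = 0.538 − 0.2347 = 0.3033.
Expected occupied patches = N × p* = 339 × 0.3033 = 102.80 ≈ 103.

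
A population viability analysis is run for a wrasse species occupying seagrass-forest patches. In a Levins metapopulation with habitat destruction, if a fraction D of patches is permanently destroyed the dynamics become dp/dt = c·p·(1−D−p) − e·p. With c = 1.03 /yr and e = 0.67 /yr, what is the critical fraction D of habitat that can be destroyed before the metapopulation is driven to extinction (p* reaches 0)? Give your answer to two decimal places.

The nontrivial equilibrium is p* = (1−D) − e/c; extinction occurs when this hits zero.
So D_crit = 1 − e/c = 1 − 0.67/1.03 = 1 − 0.6505 = 0.3495.
This equals the undisturbed p*, a classic result of Lande's extension.

0.35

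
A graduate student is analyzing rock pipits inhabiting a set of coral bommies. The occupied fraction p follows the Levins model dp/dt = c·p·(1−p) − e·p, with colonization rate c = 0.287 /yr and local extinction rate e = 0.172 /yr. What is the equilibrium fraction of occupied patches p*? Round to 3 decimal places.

0.401

At equilibrium, colonization balances extinction: c·p*·(1−p*) = e·p*.
So p* = 1 − e/c = 1 − 0.172/0.287 = 1 − 0.5993 = 0.4007.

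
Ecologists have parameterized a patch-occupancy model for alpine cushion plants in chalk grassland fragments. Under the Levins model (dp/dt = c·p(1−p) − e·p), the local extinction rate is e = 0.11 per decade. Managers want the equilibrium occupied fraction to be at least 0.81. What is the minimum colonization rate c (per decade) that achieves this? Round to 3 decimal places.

0.579

p* = 1 − e/c ≥ 0.81 requires e/c ≤ 0.1900, i.e. c ≥ e/0.1900.
c_min = 0.11/0.1900 = 0.5789.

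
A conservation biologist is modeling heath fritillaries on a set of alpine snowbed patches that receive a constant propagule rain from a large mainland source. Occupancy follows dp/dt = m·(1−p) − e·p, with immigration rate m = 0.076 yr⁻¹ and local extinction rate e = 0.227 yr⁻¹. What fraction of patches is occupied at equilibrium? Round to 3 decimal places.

0.251

At equilibrium the propagule rain into empty patches balances local extinction: m(1−p*) = e·p*.
p* = m/(m+e) = 0.076/(0.076+0.227) = 0.076/0.3030 = 0.2508.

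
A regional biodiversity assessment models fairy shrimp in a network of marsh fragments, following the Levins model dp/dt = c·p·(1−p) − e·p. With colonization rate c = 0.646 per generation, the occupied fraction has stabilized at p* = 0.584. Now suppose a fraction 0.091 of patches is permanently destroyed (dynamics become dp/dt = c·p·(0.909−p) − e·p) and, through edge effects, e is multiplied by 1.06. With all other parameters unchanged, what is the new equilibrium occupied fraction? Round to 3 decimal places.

0.468

Balance c(1−p*) = e gives e = 0.646×(1 − 0.58400) = 0.26874.
New p* = 0.909 − e/c = 0.909 − 0.28486/0.64600 = 0.46804.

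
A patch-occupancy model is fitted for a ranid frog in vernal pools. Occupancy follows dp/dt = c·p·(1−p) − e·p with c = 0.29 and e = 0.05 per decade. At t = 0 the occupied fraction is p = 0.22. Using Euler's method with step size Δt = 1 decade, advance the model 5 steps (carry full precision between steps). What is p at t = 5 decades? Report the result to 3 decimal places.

0.445

Update rule: p ← p + [c·p·(1−p) − e·p]·Δt with Δt = 1.
t = 1: p = 0.22000 + (+0.03876) = 0.25876
t = 2: p = 0.25876 + (+0.04269) = 0.30145
t = 3: p = 0.30145 + (+0.04600) = 0.34744
t = 4: p = 0.34744 + (+0.04838) = 0.39582
t = 5: p = 0.39582 + (+0.04956) = 0.44538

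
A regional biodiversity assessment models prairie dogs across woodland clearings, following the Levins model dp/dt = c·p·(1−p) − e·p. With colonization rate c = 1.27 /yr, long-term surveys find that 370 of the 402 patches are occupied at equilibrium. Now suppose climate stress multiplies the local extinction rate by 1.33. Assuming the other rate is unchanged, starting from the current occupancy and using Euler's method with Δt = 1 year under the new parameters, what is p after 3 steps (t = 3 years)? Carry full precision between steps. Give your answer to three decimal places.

0.894

Observed p* = 370/402 = 0.92040.
Balance c(1−p*) = e gives e = 1.27×(1 − 0.92040) = 0.10109.
Starting from p₀ = 0.92040; update p ← p + (dp/dt)·Δt with the new parameters.
  1  |  dp/dt·Δt = -0.030706  |  p_1 = 0.889692
  2  |  dp/dt·Δt = +0.005013  |  p_2 = 0.894706
  3  |  dp/dt·Δt = -0.000655  |  p_3 = 0.894051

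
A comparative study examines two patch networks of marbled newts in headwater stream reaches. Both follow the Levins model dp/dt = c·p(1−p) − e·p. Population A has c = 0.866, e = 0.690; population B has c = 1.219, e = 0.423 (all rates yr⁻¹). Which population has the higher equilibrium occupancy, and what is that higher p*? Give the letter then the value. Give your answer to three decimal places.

A: p*_A = 1 − 0.690/0.866 = 0.2032.
B: p*_B = 1 − 0.423/1.219 = 0.6530.
B is higher at 0.6530.

B, 0.653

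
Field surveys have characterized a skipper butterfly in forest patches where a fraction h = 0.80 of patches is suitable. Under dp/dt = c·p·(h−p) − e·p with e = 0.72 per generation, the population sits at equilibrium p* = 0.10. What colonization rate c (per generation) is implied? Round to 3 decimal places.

1.029

At equilibrium c(h−p*) = e, so c = e/(h−p*).
c = 0.72/(0.80 − 0.10) = 0.72/0.7000 = 1.0286.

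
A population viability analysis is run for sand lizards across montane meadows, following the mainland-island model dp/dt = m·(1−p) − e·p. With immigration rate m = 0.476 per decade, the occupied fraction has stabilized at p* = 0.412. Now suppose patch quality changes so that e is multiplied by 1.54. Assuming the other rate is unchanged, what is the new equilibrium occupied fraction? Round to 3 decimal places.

0.313

Balance m(1−p*) = e·p* gives e = m(1−p*)/p* = 0.476×0.58800/0.41200 = 0.67934.
New p* = m/(m+e) = 0.47600/(0.47600+1.04618) = 0.31271.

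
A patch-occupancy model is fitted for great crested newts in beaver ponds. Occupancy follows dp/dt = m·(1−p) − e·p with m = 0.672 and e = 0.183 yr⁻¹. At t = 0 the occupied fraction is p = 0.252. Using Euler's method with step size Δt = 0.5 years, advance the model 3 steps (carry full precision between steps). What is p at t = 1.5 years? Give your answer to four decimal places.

Update rule: p ← p + [m·(1−p) − e·p]·Δt with Δt = 0.5.
t = 0.5: p = 0.25200 + (+0.22827) = 0.48027
t = 1: p = 0.48027 + (+0.13068) = 0.61095
t = 1.5: p = 0.61095 + (+0.07482) = 0.68577

0.6858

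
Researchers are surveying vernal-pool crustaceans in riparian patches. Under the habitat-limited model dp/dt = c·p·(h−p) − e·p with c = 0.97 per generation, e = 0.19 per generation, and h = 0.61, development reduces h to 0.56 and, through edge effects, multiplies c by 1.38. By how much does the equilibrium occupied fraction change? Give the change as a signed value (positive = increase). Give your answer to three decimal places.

Before: p* = h − e/c = 0.61 − 0.19/0.97 = 0.61 − 0.1959 = 0.4141.
After: c = 1.3386, e = 0.19, h = 0.56; p* = 0.56 − 0.19/1.3386 = 0.4181.
Δp* = 0.4181 − 0.4141 = +0.0039.

0.004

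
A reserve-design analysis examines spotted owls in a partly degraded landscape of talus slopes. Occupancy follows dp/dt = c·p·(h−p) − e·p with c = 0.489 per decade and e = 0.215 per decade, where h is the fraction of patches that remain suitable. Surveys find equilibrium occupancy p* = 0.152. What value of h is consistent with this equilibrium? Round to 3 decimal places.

0.592

At equilibrium c(h−p*) = e, so h = p* + e/c.
h = 0.152 + 0.215/0.489 = 0.152 + 0.4397 = 0.5917.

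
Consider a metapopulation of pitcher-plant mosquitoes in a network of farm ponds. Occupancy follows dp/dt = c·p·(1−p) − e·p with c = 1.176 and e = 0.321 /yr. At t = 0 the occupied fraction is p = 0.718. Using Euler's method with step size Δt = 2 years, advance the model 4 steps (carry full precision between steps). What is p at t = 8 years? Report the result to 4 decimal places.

Update rule: p ← p + [c·p·(1−p) − e·p]·Δt with Δt = 2.
t = 2: p = 0.71800 + (+0.01527) = 0.73327
t = 4: p = 0.73327 + (-0.01074) = 0.72253
t = 6: p = 0.72253 + (+0.00767) = 0.73020
t = 8: p = 0.73020 + (-0.00542) = 0.72478

0.7248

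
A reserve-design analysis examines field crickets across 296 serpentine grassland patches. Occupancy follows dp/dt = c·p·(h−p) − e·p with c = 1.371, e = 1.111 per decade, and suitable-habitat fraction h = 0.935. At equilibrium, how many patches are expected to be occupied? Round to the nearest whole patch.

p* = h − e/c = 0.935 − 0.8104 = 0.1246.
Expected occupied patches = N × p* = 296 × 0.1246 = 36.89 ≈ 37.

37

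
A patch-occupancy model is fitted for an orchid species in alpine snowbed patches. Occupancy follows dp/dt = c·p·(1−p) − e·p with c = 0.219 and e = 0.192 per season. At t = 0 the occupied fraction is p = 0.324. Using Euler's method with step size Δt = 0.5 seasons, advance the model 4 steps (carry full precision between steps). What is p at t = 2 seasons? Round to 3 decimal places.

0.298

Update rule: p ← p + [c·p·(1−p) − e·p]·Δt with Δt = 0.5.
t = 0.5: p = 0.32400 + (-0.00712) = 0.31688
t = 1: p = 0.31688 + (-0.00672) = 0.31016
t = 1.5: p = 0.31016 + (-0.00635) = 0.30382
t = 2: p = 0.30382 + (-0.00601) = 0.29781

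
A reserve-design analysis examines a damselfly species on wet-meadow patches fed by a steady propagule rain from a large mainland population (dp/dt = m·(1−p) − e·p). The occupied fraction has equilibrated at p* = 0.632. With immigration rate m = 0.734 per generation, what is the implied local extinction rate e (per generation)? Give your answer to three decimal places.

At equilibrium m(1−p*) = e·p*, so e = m(1−p*)/p*.
e = 0.734 × 0.3680 / 0.632 = 0.4274.

0.427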